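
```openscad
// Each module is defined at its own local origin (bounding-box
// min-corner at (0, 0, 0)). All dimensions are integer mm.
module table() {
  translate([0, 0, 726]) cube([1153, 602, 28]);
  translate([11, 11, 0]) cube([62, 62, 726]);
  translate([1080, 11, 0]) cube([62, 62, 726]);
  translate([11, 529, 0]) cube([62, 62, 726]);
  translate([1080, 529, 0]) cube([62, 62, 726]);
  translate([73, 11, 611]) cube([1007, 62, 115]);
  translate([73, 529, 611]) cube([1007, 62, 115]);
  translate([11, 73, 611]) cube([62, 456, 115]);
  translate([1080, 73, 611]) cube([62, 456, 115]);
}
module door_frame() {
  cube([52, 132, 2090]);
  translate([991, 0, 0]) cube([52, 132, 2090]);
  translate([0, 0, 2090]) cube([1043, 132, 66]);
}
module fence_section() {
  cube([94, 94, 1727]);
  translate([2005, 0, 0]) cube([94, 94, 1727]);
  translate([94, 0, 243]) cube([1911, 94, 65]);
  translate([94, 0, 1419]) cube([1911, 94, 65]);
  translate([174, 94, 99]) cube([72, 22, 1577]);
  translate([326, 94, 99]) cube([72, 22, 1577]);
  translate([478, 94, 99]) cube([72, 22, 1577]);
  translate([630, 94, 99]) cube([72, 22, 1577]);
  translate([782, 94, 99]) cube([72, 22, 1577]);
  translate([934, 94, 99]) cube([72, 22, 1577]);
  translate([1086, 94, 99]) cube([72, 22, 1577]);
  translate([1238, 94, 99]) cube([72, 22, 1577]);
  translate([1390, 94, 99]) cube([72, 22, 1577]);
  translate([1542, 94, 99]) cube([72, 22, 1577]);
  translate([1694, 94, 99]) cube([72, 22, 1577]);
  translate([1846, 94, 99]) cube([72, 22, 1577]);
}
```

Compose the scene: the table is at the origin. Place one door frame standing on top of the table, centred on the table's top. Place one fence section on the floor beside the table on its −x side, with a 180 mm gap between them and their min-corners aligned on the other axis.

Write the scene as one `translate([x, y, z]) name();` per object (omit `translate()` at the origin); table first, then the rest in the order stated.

table();
translate([55, 235, 754]) door_frame();
translate([-2279, 0, 0]) fence_section();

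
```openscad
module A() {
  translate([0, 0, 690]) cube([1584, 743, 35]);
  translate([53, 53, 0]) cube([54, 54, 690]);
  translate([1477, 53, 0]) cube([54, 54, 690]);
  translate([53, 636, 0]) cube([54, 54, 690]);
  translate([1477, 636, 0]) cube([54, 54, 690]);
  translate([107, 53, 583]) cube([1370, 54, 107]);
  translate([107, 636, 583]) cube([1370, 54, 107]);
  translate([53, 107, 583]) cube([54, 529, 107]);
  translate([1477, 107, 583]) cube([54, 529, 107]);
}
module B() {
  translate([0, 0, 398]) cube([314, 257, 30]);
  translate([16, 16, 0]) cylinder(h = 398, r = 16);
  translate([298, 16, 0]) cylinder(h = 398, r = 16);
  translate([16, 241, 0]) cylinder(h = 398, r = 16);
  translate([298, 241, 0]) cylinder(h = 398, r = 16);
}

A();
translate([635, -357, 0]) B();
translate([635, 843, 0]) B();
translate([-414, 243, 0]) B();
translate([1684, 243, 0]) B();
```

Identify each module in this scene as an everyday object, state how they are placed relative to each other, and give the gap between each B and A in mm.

Each stool's nearest face is 100 mm from the table's bounding box.

A is a table. B is a stool. Four stools sit around the table at the −y, +y, −x, +x sides. The gap between each stool and the table is 100 mm.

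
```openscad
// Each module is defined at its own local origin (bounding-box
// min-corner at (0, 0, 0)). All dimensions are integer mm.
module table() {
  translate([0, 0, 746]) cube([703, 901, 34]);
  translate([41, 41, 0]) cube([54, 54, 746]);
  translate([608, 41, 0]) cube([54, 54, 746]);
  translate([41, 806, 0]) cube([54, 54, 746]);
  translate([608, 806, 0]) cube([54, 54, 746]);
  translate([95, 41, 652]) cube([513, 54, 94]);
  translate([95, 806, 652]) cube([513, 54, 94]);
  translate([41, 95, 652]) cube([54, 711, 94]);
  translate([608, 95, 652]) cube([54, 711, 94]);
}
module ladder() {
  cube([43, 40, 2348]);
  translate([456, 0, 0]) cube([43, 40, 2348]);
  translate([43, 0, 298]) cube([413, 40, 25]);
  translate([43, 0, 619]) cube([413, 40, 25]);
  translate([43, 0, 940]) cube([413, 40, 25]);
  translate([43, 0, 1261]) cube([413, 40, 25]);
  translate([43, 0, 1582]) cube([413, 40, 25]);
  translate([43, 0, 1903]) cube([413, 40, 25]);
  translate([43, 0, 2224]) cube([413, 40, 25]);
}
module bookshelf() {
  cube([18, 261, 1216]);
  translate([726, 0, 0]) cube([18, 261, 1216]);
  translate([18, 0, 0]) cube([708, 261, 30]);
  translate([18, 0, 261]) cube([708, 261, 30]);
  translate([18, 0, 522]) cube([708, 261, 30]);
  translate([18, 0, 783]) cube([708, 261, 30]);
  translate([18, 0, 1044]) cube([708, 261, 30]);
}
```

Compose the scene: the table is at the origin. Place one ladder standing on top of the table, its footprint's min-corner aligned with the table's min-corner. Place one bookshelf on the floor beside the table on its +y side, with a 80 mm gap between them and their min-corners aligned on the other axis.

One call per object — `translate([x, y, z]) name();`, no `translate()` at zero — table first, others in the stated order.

table();
translate([0, 0, 780]) ladder();
translate([0, 981, 0]) bookshelf();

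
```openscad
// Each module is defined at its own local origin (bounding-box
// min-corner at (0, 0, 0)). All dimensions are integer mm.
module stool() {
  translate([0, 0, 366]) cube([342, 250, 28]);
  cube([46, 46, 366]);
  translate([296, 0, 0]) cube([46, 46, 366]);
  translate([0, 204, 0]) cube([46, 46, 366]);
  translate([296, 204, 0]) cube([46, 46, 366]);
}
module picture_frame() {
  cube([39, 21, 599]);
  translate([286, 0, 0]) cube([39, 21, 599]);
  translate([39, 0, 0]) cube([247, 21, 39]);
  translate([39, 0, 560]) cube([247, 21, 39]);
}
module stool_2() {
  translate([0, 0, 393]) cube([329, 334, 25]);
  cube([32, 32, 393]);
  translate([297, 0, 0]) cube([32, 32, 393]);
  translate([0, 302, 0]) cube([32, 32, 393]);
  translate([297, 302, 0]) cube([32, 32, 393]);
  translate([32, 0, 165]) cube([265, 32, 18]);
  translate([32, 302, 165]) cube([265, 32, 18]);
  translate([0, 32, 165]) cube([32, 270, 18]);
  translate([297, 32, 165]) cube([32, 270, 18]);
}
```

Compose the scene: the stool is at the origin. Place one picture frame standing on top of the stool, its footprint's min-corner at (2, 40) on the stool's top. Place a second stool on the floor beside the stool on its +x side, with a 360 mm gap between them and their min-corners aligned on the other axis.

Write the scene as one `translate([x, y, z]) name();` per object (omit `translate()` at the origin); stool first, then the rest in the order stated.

stool();
translate([2, 40, 394]) picture_frame();
translate([702, 0, 0]) stool_2();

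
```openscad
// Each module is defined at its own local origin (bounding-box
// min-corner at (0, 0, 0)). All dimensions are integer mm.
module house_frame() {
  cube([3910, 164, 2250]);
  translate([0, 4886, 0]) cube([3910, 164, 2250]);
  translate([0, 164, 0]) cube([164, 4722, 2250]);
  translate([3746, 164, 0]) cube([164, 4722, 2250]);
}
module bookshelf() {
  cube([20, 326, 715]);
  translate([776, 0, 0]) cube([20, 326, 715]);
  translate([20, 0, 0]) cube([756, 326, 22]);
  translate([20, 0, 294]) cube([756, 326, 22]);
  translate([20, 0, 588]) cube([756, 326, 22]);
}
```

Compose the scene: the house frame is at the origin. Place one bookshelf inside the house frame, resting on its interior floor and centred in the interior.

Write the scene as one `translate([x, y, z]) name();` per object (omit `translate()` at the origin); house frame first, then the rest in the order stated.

house_frame();
translate([1557, 2362, 0]) bookshelf();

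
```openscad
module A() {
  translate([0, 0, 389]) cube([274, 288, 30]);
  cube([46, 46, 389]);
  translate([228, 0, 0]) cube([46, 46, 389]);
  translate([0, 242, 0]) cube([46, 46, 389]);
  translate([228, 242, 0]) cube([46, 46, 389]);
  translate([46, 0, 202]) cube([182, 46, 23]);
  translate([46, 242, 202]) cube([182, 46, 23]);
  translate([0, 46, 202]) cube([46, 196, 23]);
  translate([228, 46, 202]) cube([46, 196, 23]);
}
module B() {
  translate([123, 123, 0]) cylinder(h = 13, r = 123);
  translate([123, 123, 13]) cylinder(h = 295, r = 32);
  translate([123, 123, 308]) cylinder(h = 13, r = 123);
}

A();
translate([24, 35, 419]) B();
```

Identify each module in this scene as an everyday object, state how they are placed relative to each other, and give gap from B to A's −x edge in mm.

A is a stool. B is a spool. The spool is on top of the stool. The gap from the spool to the stool's −x edge is 24 mm.

The spool's min-x is at 24; the stool's min-x is 0; gap = 24 mm.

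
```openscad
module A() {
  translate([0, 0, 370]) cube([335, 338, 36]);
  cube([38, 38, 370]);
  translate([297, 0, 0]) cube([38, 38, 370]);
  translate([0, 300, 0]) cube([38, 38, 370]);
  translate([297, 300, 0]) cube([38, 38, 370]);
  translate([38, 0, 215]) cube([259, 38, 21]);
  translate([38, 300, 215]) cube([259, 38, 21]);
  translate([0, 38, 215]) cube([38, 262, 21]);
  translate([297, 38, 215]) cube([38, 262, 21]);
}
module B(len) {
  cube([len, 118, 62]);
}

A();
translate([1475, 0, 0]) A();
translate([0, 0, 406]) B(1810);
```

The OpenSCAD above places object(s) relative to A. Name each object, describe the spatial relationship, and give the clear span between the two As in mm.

A is a stool. B is a beam. A beam spans the tops of two stools. The clear span between the two stools is 1140 mm.

Second stool starts at x = 1475; first ends at x = 335; clear span = 1475 − 335 = 1140 mm.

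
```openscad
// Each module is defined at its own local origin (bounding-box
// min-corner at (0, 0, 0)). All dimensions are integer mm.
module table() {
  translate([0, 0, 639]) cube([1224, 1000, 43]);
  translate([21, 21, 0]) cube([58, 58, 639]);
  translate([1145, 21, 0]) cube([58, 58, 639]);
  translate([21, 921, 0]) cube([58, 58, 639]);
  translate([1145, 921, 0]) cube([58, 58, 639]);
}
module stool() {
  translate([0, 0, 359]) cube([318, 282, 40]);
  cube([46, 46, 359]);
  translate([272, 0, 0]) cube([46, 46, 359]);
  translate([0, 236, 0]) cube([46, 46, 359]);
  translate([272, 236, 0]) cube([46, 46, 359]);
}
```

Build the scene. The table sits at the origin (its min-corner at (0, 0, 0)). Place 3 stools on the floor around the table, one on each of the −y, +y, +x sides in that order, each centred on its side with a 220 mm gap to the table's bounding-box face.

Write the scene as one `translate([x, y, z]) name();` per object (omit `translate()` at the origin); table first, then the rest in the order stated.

table();
translate([453, -502, 0]) stool();
translate([453, 1220, 0]) stool();
translate([1444, 359, 0]) stool();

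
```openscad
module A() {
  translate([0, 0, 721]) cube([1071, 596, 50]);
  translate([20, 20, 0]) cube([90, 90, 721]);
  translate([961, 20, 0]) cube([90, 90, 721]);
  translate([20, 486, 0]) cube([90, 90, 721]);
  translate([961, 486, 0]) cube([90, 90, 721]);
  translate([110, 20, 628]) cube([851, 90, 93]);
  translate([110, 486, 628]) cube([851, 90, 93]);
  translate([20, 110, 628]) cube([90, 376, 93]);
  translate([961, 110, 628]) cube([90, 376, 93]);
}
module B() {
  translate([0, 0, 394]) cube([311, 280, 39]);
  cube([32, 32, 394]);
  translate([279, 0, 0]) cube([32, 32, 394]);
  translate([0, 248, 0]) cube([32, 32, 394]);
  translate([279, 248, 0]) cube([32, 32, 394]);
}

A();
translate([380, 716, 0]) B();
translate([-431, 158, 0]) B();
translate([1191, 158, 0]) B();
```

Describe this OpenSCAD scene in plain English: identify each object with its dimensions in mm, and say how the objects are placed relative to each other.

A is a rectangular dining table. The top is 1071×596×50 mm with its upper surface at z = 771 mm. It stands on four 90×90 mm square legs, each inset 20 mm from the nearest pair of top edges, running from the floor to the underside of the top. Four apron rails, 90 mm thick and 93 mm tall, run between adjacent legs with their top edges flush with the underside of the top and their outer faces flush with the legs' outer faces.

B is a simple wooden stool: a rectangular seat 311 mm (x) by 280 mm (y), 39 mm thick, top face at z = 433 mm, on four square legs, each 32×32 mm in cross-section. The legs rest on z = 0, each flush with a corner of the seat.

Three stools sit around the table at the +y, −x, +x sides.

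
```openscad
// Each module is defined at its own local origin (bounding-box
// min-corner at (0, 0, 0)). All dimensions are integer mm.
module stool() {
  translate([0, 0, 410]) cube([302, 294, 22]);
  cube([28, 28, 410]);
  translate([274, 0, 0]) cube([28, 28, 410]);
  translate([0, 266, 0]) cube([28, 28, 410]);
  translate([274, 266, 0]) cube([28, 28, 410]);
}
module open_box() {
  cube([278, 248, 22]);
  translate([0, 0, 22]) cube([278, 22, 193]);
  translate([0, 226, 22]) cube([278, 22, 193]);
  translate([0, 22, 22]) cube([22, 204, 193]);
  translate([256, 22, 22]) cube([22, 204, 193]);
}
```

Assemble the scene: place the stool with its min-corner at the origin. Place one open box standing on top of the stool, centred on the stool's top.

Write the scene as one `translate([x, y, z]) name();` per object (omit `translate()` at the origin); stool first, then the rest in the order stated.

stool();
translate([12, 23, 432]) open_box();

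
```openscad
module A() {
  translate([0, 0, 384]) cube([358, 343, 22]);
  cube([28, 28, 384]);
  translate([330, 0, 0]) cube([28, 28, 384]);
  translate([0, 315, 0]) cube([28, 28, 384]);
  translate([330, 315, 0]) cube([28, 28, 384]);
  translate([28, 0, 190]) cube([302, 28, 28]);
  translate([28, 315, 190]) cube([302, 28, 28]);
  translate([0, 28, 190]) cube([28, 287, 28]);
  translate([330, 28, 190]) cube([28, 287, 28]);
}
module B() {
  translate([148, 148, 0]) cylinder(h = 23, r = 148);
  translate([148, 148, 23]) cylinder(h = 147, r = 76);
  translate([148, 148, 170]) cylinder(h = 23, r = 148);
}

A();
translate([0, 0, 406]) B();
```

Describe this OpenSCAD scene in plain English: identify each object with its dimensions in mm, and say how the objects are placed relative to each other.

A is a four-legged stool. The seat is 358×343 mm, 22 mm thick, top at z = 406 mm. It stands on four square legs, each 28×28 mm in cross-section, from z = 0 to the seat underside, each flush with a corner of the seat. Four stretchers, 28 mm wide and 28 mm tall, connect adjacent legs with their undersides at z = 190 mm, each running between the inner faces of the legs it joins and aligned with the legs' outer faces on the other axis.

B is a spool: two coaxial disc flanges of radius 148 mm and thickness 23 mm, joined by a core cylinder of radius 76 mm and height 147 mm. The lower flange rests on z = 0 and the three cylinders share a vertical axis.

The spool is on top of the stool.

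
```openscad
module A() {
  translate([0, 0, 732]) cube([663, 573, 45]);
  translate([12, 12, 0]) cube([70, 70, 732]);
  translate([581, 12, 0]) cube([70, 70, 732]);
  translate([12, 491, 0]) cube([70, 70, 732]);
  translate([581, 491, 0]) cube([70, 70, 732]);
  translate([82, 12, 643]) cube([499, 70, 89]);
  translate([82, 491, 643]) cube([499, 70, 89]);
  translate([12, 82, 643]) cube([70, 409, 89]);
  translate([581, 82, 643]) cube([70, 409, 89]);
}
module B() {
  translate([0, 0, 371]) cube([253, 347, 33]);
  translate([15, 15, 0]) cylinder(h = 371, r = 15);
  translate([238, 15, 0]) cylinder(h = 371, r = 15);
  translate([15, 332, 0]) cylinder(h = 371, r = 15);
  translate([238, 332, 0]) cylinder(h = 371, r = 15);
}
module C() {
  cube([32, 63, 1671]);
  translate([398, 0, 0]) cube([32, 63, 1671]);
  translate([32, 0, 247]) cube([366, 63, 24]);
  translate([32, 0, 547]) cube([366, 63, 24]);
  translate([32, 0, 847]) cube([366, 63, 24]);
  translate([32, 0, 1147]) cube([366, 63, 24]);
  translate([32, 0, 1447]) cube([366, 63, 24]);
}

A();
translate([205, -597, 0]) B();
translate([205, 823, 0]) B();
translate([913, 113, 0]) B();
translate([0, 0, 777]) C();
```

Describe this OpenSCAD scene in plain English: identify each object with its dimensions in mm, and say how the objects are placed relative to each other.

A is a table: top 663 mm (x) × 573 mm (y), 45 mm thick, upper face at z = 777 mm, on four 70×70 mm square legs, each inset 12 mm from the nearest pair of top edges, running from z = 0 to the bottom of the top. Four apron rails, 70 mm thick and 89 mm tall, run between adjacent legs with their top edges flush with the underside of the top and their outer faces flush with the legs' outer faces.

B is a simple wooden stool: a rectangular seat 253 mm (x) by 347 mm (y), 33 mm thick, top face at z = 404 mm, on four round legs, each 30 mm in diameter. The legs rest on z = 0, each leg's axis is inset half a diameter from the nearest pair of seat edges (so the leg's bounding box is flush with the corner).

C is a wooden ladder with two side rails of 32×63 mm section and 1671 mm height, set 430 mm apart overall. Between them run 5 rectangular rungs (63 mm deep, 24 mm thick), front faces flush with the rails' −y face. The bottom of the first rung is 247 mm above the floor and each subsequent rung is 300 mm higher than the one below.

Three stools sit around the table at the −y, +y, +x sides. The ladder is on top of the table.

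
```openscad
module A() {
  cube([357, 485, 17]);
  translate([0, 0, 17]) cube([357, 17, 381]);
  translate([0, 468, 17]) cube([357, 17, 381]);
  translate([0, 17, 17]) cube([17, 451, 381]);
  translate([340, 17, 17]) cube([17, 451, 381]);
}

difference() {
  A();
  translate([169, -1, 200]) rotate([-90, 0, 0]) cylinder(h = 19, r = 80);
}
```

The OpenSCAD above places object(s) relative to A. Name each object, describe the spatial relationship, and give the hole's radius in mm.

The subtracted cylinder has r = 80 mm.

A is an open box. The open box has a circular hole through its front wall. The hole's radius is 80 mm.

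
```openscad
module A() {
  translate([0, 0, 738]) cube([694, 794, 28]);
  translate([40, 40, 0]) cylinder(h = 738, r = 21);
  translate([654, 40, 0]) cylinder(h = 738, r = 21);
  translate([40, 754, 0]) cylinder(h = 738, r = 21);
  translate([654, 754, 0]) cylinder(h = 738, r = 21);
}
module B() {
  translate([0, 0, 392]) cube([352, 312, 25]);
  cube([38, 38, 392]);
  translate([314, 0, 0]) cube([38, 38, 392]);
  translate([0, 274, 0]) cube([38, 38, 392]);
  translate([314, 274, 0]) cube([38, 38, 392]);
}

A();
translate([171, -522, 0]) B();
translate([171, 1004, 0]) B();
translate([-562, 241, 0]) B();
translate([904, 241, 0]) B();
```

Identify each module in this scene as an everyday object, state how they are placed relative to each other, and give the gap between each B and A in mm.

A is a table. B is a stool. Four stools sit around the table at the −y, +y, −x, +x sides. The gap between each stool and the table is 210 mm.

Each stool's nearest face is 210 mm from the table's bounding box.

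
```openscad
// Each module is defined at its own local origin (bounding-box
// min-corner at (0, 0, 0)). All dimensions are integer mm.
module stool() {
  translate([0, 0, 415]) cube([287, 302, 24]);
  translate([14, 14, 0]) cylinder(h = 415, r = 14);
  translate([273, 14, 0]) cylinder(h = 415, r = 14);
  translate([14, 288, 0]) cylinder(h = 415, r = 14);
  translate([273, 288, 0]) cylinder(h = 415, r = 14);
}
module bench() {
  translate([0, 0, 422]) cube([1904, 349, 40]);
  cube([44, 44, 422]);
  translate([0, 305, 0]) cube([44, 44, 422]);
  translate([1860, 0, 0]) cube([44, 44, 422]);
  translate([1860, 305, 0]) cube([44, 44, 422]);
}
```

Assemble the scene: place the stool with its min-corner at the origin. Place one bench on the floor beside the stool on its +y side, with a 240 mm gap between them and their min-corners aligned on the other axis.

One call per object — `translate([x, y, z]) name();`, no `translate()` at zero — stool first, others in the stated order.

stool();
translate([0, 542, 0]) bench();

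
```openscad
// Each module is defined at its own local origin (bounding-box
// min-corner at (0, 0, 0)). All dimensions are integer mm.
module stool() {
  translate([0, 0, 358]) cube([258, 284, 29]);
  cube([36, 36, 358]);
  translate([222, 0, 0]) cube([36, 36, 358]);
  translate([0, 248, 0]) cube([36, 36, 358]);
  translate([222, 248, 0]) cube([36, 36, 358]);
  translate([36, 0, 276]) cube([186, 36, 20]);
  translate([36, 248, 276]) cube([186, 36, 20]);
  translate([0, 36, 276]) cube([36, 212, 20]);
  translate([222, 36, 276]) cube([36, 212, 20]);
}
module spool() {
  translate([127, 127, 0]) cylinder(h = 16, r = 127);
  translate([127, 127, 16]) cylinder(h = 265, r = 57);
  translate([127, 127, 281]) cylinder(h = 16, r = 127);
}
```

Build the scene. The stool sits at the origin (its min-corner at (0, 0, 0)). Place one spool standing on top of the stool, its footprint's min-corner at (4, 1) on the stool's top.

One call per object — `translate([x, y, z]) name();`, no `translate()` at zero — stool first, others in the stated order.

stool();
translate([4, 1, 387]) spool();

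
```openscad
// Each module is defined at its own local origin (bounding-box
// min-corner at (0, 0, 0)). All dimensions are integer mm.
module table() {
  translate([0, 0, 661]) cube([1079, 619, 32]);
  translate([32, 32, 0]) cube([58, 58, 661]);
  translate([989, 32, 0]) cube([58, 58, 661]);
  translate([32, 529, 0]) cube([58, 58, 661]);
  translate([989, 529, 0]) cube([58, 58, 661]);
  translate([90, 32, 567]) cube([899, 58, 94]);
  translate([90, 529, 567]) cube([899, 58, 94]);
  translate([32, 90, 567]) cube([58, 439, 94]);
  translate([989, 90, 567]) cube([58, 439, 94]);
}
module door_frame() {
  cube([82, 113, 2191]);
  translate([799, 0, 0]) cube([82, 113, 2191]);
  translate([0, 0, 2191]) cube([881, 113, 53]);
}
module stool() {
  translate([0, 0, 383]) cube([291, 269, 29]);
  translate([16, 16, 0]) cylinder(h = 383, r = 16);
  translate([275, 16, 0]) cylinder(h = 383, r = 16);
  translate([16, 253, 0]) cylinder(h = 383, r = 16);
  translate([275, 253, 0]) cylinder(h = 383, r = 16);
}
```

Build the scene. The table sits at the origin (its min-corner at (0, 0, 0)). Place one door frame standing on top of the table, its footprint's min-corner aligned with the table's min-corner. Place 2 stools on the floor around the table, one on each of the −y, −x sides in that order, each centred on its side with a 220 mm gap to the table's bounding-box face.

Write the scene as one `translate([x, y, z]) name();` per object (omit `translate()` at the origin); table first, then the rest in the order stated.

table();
translate([0, 0, 693]) door_frame();
translate([394, -489, 0]) stool();
translate([-511, 175, 0]) stool();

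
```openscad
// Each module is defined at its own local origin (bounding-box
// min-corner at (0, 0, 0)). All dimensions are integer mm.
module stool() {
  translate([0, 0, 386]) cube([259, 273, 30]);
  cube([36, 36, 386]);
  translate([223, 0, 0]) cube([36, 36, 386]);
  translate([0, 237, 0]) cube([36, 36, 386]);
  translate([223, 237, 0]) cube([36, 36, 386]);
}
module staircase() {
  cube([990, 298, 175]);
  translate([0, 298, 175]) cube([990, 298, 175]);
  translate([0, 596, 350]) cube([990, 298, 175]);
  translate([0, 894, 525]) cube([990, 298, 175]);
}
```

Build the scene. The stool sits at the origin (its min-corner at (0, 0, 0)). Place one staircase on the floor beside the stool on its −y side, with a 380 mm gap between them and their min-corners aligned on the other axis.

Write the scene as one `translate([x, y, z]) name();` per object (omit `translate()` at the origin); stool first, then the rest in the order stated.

stool();
translate([0, -1572, 0]) staircase();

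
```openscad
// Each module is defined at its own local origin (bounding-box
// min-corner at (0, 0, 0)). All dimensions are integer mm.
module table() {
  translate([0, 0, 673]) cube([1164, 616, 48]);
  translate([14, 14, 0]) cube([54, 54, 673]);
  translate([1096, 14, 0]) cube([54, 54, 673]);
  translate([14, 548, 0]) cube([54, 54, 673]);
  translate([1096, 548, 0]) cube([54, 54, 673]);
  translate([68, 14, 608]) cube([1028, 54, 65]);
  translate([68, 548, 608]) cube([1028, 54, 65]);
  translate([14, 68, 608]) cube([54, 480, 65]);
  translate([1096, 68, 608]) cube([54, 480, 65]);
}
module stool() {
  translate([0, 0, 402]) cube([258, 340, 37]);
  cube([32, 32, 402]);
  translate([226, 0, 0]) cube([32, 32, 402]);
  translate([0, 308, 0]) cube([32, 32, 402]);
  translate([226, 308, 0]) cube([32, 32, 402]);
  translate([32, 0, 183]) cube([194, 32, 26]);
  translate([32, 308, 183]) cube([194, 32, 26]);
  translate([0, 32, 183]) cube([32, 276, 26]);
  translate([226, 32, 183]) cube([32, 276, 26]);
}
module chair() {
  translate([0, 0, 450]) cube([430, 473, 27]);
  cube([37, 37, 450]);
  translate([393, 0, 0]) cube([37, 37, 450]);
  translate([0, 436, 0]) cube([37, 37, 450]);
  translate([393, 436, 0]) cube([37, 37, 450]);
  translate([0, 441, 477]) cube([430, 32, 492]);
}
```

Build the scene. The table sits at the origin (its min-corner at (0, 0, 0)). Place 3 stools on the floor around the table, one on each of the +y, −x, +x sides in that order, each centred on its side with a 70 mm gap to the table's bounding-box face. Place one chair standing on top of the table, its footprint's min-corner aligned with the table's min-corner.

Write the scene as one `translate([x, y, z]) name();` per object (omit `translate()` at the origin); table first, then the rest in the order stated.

table();
translate([453, 686, 0]) stool();
translate([-328, 138, 0]) stool();
translate([1234, 138, 0]) stool();
translate([0, 0, 721]) chair();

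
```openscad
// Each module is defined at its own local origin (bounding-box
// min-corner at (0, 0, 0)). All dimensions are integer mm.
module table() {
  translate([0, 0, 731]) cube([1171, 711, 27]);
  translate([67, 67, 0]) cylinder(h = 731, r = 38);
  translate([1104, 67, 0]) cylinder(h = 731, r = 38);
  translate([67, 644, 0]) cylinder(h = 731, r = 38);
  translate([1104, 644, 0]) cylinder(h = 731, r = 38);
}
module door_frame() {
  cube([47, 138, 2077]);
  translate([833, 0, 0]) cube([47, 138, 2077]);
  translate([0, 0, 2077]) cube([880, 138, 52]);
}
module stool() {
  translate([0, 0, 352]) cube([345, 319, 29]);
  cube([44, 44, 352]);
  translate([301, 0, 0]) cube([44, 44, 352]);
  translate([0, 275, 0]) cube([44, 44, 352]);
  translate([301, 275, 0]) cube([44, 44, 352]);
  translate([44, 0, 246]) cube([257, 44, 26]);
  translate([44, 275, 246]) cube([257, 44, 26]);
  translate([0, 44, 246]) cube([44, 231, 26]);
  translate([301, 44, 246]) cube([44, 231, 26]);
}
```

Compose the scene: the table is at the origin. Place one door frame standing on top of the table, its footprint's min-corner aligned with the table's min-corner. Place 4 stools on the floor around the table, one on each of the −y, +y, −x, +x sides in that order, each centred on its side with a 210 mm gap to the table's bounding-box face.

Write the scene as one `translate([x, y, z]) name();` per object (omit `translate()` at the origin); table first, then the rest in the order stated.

table();
translate([0, 0, 758]) door_frame();
translate([413, -529, 0]) stool();
translate([413, 921, 0]) stool();
translate([-555, 196, 0]) stool();
translate([1381, 196, 0]) stool();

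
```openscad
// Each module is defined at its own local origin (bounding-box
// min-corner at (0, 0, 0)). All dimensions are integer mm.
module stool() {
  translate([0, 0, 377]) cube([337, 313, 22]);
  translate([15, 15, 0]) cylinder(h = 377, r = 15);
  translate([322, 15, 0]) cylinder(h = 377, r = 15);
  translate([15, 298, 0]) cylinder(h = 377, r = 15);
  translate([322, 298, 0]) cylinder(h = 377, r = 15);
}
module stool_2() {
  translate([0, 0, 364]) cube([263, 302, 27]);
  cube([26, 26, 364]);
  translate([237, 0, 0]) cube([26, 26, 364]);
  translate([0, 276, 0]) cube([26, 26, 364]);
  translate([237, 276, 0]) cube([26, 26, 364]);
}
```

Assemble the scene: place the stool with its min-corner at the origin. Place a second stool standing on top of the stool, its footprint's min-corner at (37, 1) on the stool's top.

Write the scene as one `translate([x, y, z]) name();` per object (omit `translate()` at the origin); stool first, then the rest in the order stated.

stool();
translate([37, 1, 399]) stool_2();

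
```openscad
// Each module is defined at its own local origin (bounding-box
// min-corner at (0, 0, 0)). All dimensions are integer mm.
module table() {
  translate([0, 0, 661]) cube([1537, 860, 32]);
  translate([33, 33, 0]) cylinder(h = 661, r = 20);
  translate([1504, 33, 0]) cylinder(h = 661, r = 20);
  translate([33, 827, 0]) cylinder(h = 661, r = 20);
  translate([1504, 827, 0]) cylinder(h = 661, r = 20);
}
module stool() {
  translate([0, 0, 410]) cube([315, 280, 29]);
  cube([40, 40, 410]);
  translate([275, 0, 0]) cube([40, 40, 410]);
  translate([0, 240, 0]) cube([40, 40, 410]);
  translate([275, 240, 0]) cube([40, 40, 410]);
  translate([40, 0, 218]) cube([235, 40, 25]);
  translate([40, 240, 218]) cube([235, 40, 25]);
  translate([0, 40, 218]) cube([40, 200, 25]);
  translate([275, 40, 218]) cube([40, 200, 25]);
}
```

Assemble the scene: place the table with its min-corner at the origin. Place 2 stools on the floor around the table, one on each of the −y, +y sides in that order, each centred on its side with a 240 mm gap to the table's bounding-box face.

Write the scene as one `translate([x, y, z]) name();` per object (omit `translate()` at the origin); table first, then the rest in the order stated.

table();
translate([611, -520, 0]) stool();
translate([611, 1100, 0]) stool();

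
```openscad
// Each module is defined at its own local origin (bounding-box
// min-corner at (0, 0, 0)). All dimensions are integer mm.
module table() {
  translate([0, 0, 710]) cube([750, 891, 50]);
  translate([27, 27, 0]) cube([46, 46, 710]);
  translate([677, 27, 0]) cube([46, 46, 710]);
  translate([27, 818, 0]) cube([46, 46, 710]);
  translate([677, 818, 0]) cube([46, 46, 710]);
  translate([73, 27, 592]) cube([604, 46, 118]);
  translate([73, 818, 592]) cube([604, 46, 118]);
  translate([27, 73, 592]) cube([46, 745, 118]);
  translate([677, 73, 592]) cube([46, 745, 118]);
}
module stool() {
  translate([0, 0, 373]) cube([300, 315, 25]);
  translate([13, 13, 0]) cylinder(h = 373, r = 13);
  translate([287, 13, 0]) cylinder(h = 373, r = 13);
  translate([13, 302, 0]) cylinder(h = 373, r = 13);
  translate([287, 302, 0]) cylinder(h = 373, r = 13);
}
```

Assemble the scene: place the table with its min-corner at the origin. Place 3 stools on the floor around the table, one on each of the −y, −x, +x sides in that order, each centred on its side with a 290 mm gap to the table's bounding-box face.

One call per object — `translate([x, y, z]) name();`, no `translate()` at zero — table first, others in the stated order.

table();
translate([225, -605, 0]) stool();
translate([-590, 288, 0]) stool();
translate([1040, 288, 0]) stool();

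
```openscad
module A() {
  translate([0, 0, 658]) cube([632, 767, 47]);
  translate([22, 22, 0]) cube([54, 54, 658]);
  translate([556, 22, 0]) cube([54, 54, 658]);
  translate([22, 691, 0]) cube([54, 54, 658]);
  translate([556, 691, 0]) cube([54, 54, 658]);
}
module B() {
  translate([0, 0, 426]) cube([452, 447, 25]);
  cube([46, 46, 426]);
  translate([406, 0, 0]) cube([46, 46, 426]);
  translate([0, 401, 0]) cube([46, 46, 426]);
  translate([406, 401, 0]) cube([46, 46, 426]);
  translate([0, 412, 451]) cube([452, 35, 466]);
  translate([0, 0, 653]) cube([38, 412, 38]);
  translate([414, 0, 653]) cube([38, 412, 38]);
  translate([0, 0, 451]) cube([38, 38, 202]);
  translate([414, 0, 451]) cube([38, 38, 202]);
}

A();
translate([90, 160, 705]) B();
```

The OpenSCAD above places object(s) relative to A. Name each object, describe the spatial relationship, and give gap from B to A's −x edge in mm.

The chair's min-x is at 90; the table's min-x is 0; gap = 90 mm.

A is a table. B is a chair. The chair is on top of the table, centred. The gap from the chair to the table's −x edge is 90 mm.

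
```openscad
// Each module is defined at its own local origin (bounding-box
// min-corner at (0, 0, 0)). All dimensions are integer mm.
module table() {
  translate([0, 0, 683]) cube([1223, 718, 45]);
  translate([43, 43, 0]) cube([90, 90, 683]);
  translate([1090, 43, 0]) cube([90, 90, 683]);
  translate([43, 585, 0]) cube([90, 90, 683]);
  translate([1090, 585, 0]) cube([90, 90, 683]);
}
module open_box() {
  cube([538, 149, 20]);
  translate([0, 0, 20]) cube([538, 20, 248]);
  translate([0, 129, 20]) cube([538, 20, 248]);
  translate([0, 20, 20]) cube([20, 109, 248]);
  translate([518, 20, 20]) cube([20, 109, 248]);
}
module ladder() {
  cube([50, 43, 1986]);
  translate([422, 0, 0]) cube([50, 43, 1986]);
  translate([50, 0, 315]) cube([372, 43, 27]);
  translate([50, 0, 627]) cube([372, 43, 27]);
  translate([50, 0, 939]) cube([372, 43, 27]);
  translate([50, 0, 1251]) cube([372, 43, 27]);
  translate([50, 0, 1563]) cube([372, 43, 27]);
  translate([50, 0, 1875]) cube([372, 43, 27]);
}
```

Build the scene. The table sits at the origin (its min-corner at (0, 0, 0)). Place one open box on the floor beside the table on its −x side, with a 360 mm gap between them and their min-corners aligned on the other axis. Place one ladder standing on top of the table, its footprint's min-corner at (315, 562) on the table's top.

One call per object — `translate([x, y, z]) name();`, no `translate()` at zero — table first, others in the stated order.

table();
translate([-898, 0, 0]) open_box();
translate([315, 562, 728]) ladder();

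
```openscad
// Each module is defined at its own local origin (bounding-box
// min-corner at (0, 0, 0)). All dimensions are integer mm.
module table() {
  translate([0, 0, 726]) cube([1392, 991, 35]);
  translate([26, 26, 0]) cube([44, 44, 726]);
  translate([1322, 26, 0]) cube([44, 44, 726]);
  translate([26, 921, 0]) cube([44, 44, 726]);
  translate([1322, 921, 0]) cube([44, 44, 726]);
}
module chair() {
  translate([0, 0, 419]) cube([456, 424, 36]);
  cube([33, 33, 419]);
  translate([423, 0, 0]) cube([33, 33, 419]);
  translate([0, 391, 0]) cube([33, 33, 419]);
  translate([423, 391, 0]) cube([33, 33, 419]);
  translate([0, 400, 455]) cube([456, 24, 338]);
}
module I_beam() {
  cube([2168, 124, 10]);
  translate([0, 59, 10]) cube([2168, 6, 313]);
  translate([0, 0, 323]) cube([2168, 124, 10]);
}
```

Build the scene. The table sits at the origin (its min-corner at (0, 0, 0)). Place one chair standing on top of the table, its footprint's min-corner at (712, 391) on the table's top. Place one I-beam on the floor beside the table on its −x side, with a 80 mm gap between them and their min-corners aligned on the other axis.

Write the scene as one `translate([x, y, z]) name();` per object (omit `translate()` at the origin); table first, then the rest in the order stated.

table();
translate([712, 391, 761]) chair();
translate([-2248, 0, 0]) I_beam();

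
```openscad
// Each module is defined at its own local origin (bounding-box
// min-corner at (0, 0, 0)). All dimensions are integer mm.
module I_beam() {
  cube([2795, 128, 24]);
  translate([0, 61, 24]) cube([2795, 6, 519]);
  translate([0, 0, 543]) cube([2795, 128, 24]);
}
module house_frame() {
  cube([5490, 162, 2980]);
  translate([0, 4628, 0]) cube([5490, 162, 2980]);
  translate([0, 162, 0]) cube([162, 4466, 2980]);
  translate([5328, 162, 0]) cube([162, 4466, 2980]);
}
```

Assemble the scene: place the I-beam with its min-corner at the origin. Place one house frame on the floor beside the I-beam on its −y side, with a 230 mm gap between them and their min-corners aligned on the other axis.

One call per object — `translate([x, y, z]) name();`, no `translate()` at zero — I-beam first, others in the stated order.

I_beam();
translate([0, -5020, 0]) house_frame();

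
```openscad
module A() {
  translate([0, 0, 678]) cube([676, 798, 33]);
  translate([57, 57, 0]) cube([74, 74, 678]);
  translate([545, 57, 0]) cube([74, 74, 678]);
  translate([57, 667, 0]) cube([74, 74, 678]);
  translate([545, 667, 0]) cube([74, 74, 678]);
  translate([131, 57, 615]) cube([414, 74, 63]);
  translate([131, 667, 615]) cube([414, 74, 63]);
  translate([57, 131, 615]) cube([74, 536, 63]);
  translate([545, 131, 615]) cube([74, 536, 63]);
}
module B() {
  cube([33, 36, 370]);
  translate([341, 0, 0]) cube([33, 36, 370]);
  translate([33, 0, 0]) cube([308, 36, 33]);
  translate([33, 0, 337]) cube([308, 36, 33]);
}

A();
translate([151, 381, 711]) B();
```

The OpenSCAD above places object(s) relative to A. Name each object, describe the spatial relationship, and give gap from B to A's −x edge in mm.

A is a table. B is a picture frame. The picture frame is on top of the table, centred. The gap from the picture frame to the table's −x edge is 151 mm.

The picture frame's min-x is at 151; the table's min-x is 0; gap = 151 mm.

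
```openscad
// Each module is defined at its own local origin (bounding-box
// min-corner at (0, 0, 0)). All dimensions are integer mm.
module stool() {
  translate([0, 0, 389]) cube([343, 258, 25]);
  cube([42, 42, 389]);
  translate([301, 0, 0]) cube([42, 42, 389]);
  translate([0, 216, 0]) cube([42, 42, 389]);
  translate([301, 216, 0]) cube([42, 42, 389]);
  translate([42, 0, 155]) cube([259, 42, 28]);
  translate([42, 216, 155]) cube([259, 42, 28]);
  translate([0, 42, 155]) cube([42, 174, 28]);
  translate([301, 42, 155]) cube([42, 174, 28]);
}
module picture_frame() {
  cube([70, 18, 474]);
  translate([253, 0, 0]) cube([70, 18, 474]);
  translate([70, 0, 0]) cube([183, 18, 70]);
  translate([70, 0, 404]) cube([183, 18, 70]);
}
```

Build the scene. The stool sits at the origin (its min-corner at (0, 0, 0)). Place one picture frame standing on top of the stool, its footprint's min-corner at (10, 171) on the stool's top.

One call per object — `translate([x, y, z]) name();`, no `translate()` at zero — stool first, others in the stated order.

stool();
translate([10, 171, 414]) picture_frame();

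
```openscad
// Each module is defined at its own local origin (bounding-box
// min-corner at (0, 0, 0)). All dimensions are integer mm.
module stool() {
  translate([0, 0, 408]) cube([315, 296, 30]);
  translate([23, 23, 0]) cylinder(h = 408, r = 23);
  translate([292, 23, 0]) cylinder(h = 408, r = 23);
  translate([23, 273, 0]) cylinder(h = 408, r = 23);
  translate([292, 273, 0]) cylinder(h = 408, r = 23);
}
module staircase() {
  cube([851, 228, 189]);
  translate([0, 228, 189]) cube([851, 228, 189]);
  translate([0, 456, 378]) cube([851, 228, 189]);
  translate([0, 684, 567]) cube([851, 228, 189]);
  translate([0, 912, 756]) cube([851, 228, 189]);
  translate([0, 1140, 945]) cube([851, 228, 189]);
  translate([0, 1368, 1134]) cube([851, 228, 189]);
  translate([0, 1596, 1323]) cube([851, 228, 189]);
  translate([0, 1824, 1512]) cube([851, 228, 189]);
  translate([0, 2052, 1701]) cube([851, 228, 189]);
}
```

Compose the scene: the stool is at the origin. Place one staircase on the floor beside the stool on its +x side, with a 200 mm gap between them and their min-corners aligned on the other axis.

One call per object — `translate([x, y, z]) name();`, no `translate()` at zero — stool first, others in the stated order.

stool();
translate([515, 0, 0]) staircase();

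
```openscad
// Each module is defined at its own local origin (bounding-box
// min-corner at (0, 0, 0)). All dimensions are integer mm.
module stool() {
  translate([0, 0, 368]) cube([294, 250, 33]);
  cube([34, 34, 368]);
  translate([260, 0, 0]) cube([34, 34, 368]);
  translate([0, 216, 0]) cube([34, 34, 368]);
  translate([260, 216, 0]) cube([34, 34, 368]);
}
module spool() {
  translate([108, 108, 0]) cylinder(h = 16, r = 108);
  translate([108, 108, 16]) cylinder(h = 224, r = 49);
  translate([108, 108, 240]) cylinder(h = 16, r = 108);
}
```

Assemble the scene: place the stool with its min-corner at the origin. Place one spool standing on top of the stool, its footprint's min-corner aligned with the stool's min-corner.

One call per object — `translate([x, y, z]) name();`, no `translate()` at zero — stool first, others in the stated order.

stool();
translate([0, 0, 401]) spool();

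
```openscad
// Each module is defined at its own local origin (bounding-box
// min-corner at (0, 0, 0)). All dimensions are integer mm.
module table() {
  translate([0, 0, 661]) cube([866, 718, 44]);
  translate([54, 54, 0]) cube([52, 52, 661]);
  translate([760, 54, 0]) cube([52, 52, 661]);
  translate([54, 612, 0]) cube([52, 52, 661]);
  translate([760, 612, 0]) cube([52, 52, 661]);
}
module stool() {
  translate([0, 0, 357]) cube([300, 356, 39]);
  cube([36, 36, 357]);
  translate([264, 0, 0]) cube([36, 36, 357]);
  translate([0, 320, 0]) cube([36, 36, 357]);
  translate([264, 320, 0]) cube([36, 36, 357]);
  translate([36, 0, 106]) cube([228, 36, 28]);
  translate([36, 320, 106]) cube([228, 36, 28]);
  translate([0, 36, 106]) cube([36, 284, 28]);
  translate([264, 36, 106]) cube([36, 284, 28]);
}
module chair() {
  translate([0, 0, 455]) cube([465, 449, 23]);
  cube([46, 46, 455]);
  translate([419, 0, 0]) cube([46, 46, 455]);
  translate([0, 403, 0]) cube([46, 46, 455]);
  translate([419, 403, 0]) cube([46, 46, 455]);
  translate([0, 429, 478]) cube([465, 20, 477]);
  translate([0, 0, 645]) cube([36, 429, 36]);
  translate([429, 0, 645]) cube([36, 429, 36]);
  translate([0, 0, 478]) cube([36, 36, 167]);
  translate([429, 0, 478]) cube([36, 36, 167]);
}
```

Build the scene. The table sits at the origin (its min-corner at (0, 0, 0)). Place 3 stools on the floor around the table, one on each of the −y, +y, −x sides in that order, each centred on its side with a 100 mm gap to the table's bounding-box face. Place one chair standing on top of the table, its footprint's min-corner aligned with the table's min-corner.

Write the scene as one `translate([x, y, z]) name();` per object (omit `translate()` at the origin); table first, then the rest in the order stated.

table();
translate([283, -456, 0]) stool();
translate([283, 818, 0]) stool();
translate([-400, 181, 0]) stool();
translate([0, 0, 705]) chair();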